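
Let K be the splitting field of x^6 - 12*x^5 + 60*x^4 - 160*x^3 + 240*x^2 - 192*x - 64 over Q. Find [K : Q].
The degree of the splitting field over Q equals the order of the Galois group, so first determine the group. The polynomial f is an irreducible sextic over Q, so G = Gal(f/Q) is one of the 16 transitive subgroups 6T1, ..., 6T16 of S_6. The discriminant of f is 1603087953297408, which is not a perfect square, so G is not contained in A_6. The transitive groups of degree 6 not contained in A_6 are: C_6 (6T1, order 6), S_3 (6T2, order 6), D_6 (6T3, order 12), C_3 x S_3 (6T5, order 18), A_4 x C_2 (6T6, order 24), S_4 (6T8, order 24), S_3 x S_3 (6T9, order 36), S_4 x C_2 (6T11, order 48), (S_3 x S_3) : C_2 (6T13, order 72), PGL(2,5) (6T14, order 120), S_6 (6T16, order 720). By Dedekind's theorem, for a prime p not dividing disc(f) the degrees of the irreducible factors of f mod p form the cycle type of an element of G. Factoring f modulo the 79 such primes p <= 419 (skipping 2, 3, which divide the discriminant), each new pattern first appears at: mod 5: f = (x^2 + x + 2)(x^2 + 3x + 3)(x^2 + 4x + 1), pattern 2+2+2; mod 7: f = (x^3 + x^2 + 5x + 2)(x^3 + x^2 + 5x + 3), pattern 3+3; mod 13: f = (x^6 + x^5 + 8x^4 + 9x^3 + 6x^2 + 3x + 1), pattern 6; mod 17: f = (x + 5)(x + 8)(x^2 + 3x + 5)(x^2 + 6x + 16), pattern 2+2+1+1; mod 31: f = (x + 2)(x + 5)(x + 9)(x + 18)(x + 22)(x + 25), pattern 1+1+1+1+1+1. No other pattern occurs in this range, so the set of observed cycle types is {2+2+2, 3+3, 6, 2+2+1+1, 1+1+1+1+1+1}. The candidates containing elements of all these cycle types are D_6 (6T3) of order 12, A_4 x C_2 (6T6) of order 24, S_3 x S_3 (6T9) of order 36, S_4 x C_2 (6T11) of order 48, (S_3 x S_3) : C_2 (6T13) of order 72, PGL(2,5) (6T14) of order 120, S_6 (6T16) of order 720; the others are excluded. The observed types are precisely the cycle types that occur in D_6 (6T3). Each of the other remaining candidates has further cycle types, and by the Chebotarev density theorem the matching factorization patterns would occur for a proportion of primes equal to their share of the group: A_4 x C_2 (6T6) additionally contains elements of type 2+1+1+1+1 (3 of its 24 elements, about 12% of primes); S_3 x S_3 (6T9) additionally contains elements of type 3+1+1+1 (4 of its 36 elements, about 11% of primes); S_4 x C_2 (6T11) additionally contains elements of type 4+2, 4+1+1, 2+1+1+1+1 (15 of its 48 elements, about 31% of primes); (S_3 x S_3) : C_2 (6T13) additionally contains elements of type 4+2, 3+2+1, 3+1+1+1, 2+1+1+1+1 (40 of its 72 elements, about 56% of primes); PGL(2,5) (6T14) additionally contains elements of type 5+1, 4+1+1 (54 of its 120 elements, about 45% of primes); S_6 (6T16) additionally contains elements of type 5+1, 4+2, 4+1+1, 3+2+1, 3+1+1+1, 2+1+1+1+1 (499 of its 720 elements, about 69% of primes). None of the 79 primes tested shows any such pattern (for each of these groups the chance of that is below 10^-4), which rules them out. Hence G = D_6 (6T3), of order 12. The Galois group D_6 (6T3) has order 12, so the splitting field has degree 12 over Q.

12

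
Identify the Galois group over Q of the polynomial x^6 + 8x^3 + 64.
The polynomial f is an irreducible sextic over Q, so G = Gal(f/Q) is one of the 16 transitive subgroups 6T1, ..., 6T16 of S_6. The discriminant of f is -21134460321792, which is not a perfect square, so G is not contained in A_6. The transitive groups of degree 6 not contained in A_6 are: C_6 (6T1, order 6), S_3 (6T2, order 6), D_6 (6T3, order 12), C_3 x S_3 (6T5, order 18), A_4 x C_2 (6T6, order 24), S_4 (6T8, order 24), S_3 x S_3 (6T9, order 36), S_4 x C_2 (6T11, order 48), (S_3 x S_3) : C_2 (6T13, order 72), PGL(2,5) (6T14, order 120), S_6 (6T16, order 720). By Dedekind's theorem, for a prime p not dividing disc(f) the degrees of the irreducible factors of f mod p form the cycle type of an element of G. Factoring f modulo the 37 such primes p <= 167 (skipping 2, 3, which divide the discriminant), each new pattern first appears at: mod 5: f = (x^6 + 3x^3 + 4), pattern 6; mod 7: f = (x^3 + 3)(x^3 + 5), pattern 3+3; mod 17: f = (x^2 + 3x + 4)(x^2 + 6x + 4)(x^2 + 8x + 4), pattern 2+2+2; mod 19: f = (x + 1)(x + 4)(x + 6)(x + 7)(x + 9)(x + 11), pattern 1+1+1+1+1+1. No other pattern occurs in this range, so the set of observed cycle types is {6, 3+3, 2+2+2, 1+1+1+1+1+1}. The candidates containing elements of all these cycle types are C_6 (6T1) of order 6, D_6 (6T3) of order 12, C_3 x S_3 (6T5) of order 18, A_4 x C_2 (6T6) of order 24, S_3 x S_3 (6T9) of order 36, S_4 x C_2 (6T11) of order 48, (S_3 x S_3) : C_2 (6T13) of order 72, PGL(2,5) (6T14) of order 120, S_6 (6T16) of order 720; the others are excluded. The observed types are precisely the cycle types that occur in C_6 (6T1). Each of the other remaining candidates has further cycle types, and by the Chebotarev density theorem the matching factorization patterns would occur for a proportion of primes equal to their share of the group: D_6 (6T3) additionally contains elements of type 2+2+1+1 (3 of its 12 elements, about 25% of primes); C_3 x S_3 (6T5) additionally contains elements of type 3+1+1+1 (4 of its 18 elements, about 22% of primes); A_4 x C_2 (6T6) additionally contains elements of type 2+2+1+1, 2+1+1+1+1 (6 of its 24 elements, about 25% of primes); S_3 x S_3 (6T9) additionally contains elements of type 3+1+1+1, 2+2+1+1 (13 of its 36 elements, about 36% of primes); S_4 x C_2 (6T11) additionally contains elements of type 4+2, 4+1+1, 2+2+1+1, 2+1+1+1+1 (24 of its 48 elements, about 50% of primes); (S_3 x S_3) : C_2 (6T13) additionally contains elements of type 4+2, 3+2+1, 3+1+1+1, 2+2+1+1, 2+1+1+1+1 (49 of its 72 elements, about 68% of primes); PGL(2,5) (6T14) additionally contains elements of type 5+1, 4+1+1, 2+2+1+1 (69 of its 120 elements, about 58% of primes); S_6 (6T16) additionally contains elements of type 5+1, 4+2, 4+1+1, 3+2+1, 3+1+1+1, 2+2+1+1, 2+1+1+1+1 (544 of its 720 elements, about 76% of primes). None of the 37 primes tested shows any such pattern (for each of these groups the chance of that is below 10^-4), which rules them out. Hence G = C_6 (6T1), of order 6.

C_6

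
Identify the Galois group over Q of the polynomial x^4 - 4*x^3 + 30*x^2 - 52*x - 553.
4T3: D_4

The polynomial is an irreducible quartic over Q and its discriminant is -77133350912, which is not a perfect square, so the Galois group is not contained in A_4. The resolvent cubic y^3 - 30*y^2 + 2420*y - 60216 has exactly one rational root, so the Galois group is C_4 or D_4. The quartic remains irreducible over Q(sqrt(disc)), so the group is D_4.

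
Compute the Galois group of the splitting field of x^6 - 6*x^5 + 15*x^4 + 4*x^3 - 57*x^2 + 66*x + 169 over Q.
The polynomial f is an irreducible sextic over Q, so G = Gal(f/Q) is one of the 16 transitive subgroups 6T1, ..., 6T16 of S_6. The discriminant of f is -190210142896128, which is not a perfect square, so G is not contained in A_6. The transitive groups of degree 6 not contained in A_6 are: C_6 (6T1, order 6), S_3 (6T2, order 6), D_6 (6T3, order 12), C_3 x S_3 (6T5, order 18), A_4 x C_2 (6T6, order 24), S_4 (6T8, order 24), S_3 x S_3 (6T9, order 36), S_4 x C_2 (6T11, order 48), (S_3 x S_3) : C_2 (6T13, order 72), PGL(2,5) (6T14, order 120), S_6 (6T16, order 720). By Dedekind's theorem, for a prime p not dividing disc(f) the degrees of the irreducible factors of f mod p form the cycle type of an element of G. Factoring f modulo the 33 such primes p <= 149 (skipping 2, 3, which divide the discriminant), each new pattern first appears at: mod 5: f = (x^6 + 4x^5 + 4x^3 + 3x^2 + x + 4), pattern 6; mod 7: f = (x + 2)(x + 4)(x + 5)(x^3 + 4x^2 + 3x + 3), pattern 3+1+1+1; mod 17: f = (x^2 + 7x + 3)(x^2 + 8x + 2)(x^2 + 13x + 14), pattern 2+2+2; mod 19: f = (x^3 + 16x^2 + 3x + 8)(x^3 + 16x^2 + 3x + 14), pattern 3+3; mod 73: f = (x + 10)(x + 12)(x + 14)(x + 28)(x + 30)(x + 46), pattern 1+1+1+1+1+1. No other pattern occurs in this range, so the set of observed cycle types is {6, 3+1+1+1, 2+2+2, 3+3, 1+1+1+1+1+1}. The candidates containing elements of all these cycle types are C_3 x S_3 (6T5) of order 18, S_3 x S_3 (6T9) of order 36, (S_3 x S_3) : C_2 (6T13) of order 72, S_6 (6T16) of order 720; the others are excluded. The observed types are precisely the cycle types that occur in C_3 x S_3 (6T5). Each of the other remaining candidates has further cycle types, and by the Chebotarev density theorem the matching factorization patterns would occur for a proportion of primes equal to their share of the group: S_3 x S_3 (6T9) additionally contains elements of type 2+2+1+1 (9 of its 36 elements, about 25% of primes); (S_3 x S_3) : C_2 (6T13) additionally contains elements of type 4+2, 3+2+1, 2+2+1+1, 2+1+1+1+1 (45 of its 72 elements, about 62% of primes); S_6 (6T16) additionally contains elements of type 5+1, 4+2, 4+1+1, 3+2+1, 2+2+1+1, 2+1+1+1+1 (504 of its 720 elements, about 70% of primes). None of the 33 primes tested shows any such pattern (for each of these groups the chance of that is below 10^-4), which rules them out. Hence G = C_3 x S_3 (6T5), of order 18.

C_3 x S_3, the group 6T5 of order 18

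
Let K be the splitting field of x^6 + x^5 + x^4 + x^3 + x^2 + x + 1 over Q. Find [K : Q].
The degree of the splitting field over Q equals the order of the Galois group, so first determine the group. The polynomial f is an irreducible sextic over Q, so G = Gal(f/Q) is one of the 16 transitive subgroups 6T1, ..., 6T16 of S_6. The discriminant of f is -16807, which is not a perfect square, so G is not contained in A_6. The transitive groups of degree 6 not contained in A_6 are: C_6 (6T1, order 6), S_3 (6T2, order 6), D_6 (6T3, order 12), C_3 x S_3 (6T5, order 18), A_4 x C_2 (6T6, order 24), S_4 (6T8, order 24), S_3 x S_3 (6T9, order 36), S_4 x C_2 (6T11, order 48), (S_3 x S_3) : C_2 (6T13, order 72), PGL(2,5) (6T14, order 120), S_6 (6T16, order 720). By Dedekind's theorem, for a prime p not dividing disc(f) the degrees of the irreducible factors of f mod p form the cycle type of an element of G. Factoring f modulo the 37 such primes p <= 163 (skipping 7, which divides the discriminant), each new pattern first appears at: mod 2: f = (x^3 + x + 1)(x^3 + x^2 + 1), pattern 3+3; mod 3: f = (x^6 + x^5 + x^4 + x^3 + x^2 + x + 1), pattern 6; mod 13: f = (x^2 + 3x + 1)(x^2 + 5x + 1)(x^2 + 6x + 1), pattern 2+2+2; mod 29: f = (x + 4)(x + 5)(x + 6)(x + 9)(x + 13)(x + 22), pattern 1+1+1+1+1+1. No other pattern occurs in this range, so the set of observed cycle types is {3+3, 6, 2+2+2, 1+1+1+1+1+1}. The candidates containing elements of all these cycle types are C_6 (6T1) of order 6, D_6 (6T3) of order 12, C_3 x S_3 (6T5) of order 18, A_4 x C_2 (6T6) of order 24, S_3 x S_3 (6T9) of order 36, S_4 x C_2 (6T11) of order 48, (S_3 x S_3) : C_2 (6T13) of order 72, PGL(2,5) (6T14) of order 120, S_6 (6T16) of order 720; the others are excluded. The observed types are precisely the cycle types that occur in C_6 (6T1). Each of the other remaining candidates has further cycle types, and by the Chebotarev density theorem the matching factorization patterns would occur for a proportion of primes equal to their share of the group: D_6 (6T3) additionally contains elements of type 2+2+1+1 (3 of its 12 elements, about 25% of primes); C_3 x S_3 (6T5) additionally contains elements of type 3+1+1+1 (4 of its 18 elements, about 22% of primes); A_4 x C_2 (6T6) additionally contains elements of type 2+2+1+1, 2+1+1+1+1 (6 of its 24 elements, about 25% of primes); S_3 x S_3 (6T9) additionally contains elements of type 3+1+1+1, 2+2+1+1 (13 of its 36 elements, about 36% of primes); S_4 x C_2 (6T11) additionally contains elements of type 4+2, 4+1+1, 2+2+1+1, 2+1+1+1+1 (24 of its 48 elements, about 50% of primes); (S_3 x S_3) : C_2 (6T13) additionally contains elements of type 4+2, 3+2+1, 3+1+1+1, 2+2+1+1, 2+1+1+1+1 (49 of its 72 elements, about 68% of primes); PGL(2,5) (6T14) additionally contains elements of type 5+1, 4+1+1, 2+2+1+1 (69 of its 120 elements, about 58% of primes); S_6 (6T16) additionally contains elements of type 5+1, 4+2, 4+1+1, 3+2+1, 3+1+1+1, 2+2+1+1, 2+1+1+1+1 (544 of its 720 elements, about 76% of primes). None of the 37 primes tested shows any such pattern (for each of these groups the chance of that is below 10^-4), which rules them out. Hence G = C_6 (6T1), of order 6. The Galois group C_6 (6T1) has order 6, so the splitting field has degree 6 over Q.

6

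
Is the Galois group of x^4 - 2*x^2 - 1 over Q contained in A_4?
The polynomial is irreducible of degree 4 over Q. Its discriminant is -1024, which is not a perfect square. A Galois group lies in the alternating group exactly when the discriminant is a square in Q, so the Galois group (D_4) is not contained in A_4.

No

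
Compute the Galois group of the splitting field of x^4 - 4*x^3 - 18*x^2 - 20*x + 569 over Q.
The polynomial is an irreducible quartic over Q and its discriminant is 12230590464 = 110592^2, a perfect square, so the Galois group is contained in A_4. The resolvent cubic y^3 + 18*y^2 - 2196*y - 50472 is irreducible over Q. An irreducible resolvent with square discriminant gives A_4.

A_4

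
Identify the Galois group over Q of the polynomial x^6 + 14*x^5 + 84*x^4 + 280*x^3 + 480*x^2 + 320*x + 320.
(C_3 x C_3) : C_4 (order 36)

The polynomial f is an irreducible sextic over Q, so G = Gal(f/Q) is one of the 16 transitive subgroups 6T1, ..., 6T16 of S_6. The discriminant of f is 564385546240000 = 23756800^2, a perfect square, so G is contained in A_6. The transitive groups of degree 6 contained in A_6 are: A_4 (6T4, order 12), S_4 (6T7, order 24), (C_3 x C_3) : C_4 (6T10, order 36), PSL(2,5) (6T12, order 60), A_6 (6T15, order 360). By Dedekind's theorem, for a prime p not dividing disc(f) the degrees of the irreducible factors of f mod p form the cycle type of an element of G. Factoring f modulo the 19 such primes p <= 79 (skipping 2, 5, 29, which divide the discriminant), each new pattern first appears at: mod 3: f = (x^2 + x + 2)(x^4 + x^3 + 2x + 1), pattern 4+2; mod 11: f = (x^3 + 8x + 5)(x^3 + 3x^2 + 10x + 9), pattern 3+3; mod 19: f = (x + 5)(x + 7)(x^2 + 9x + 10)(x^2 + 12x + 2), pattern 2+2+1+1; mod 61: f = (x + 11)(x + 25)(x + 58)(x^3 + 42x^2 + 56x + 51), pattern 3+1+1+1. No other pattern occurs in this range, so the set of observed cycle types is {4+2, 3+3, 2+2+1+1, 3+1+1+1}. The candidates containing elements of all these cycle types are (C_3 x C_3) : C_4 (6T10) of order 36, A_6 (6T15) of order 360; the others are excluded. The observed types are precisely the cycle types that occur in (C_3 x C_3) : C_4 (6T10) (apart from the identity). Each of the other remaining candidates has further cycle types, and by the Chebotarev density theorem the matching factorization patterns would occur for a proportion of primes equal to their share of the group: A_6 (6T15) additionally contains elements of type 5+1 (144 of its 360 elements, about 40% of primes). None of the 19 primes tested shows any such pattern (for each of these groups the chance of that is below 10^-4), which rules them out. Hence G = (C_3 x C_3) : C_4 (6T10), of order 36.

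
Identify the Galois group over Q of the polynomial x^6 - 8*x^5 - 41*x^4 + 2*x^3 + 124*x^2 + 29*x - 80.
The polynomial f is an irreducible sextic over Q, so G = Gal(f/Q) is one of the 16 transitive subgroups 6T1, ..., 6T16 of S_6. The discriminant of f is 1770264843169 = 1330513^2, a perfect square, so G is contained in A_6. The transitive groups of degree 6 contained in A_6 are: A_4 (6T4, order 12), S_4 (6T7, order 24), (C_3 x C_3) : C_4 (6T10, order 36), PSL(2,5) (6T12, order 60), A_6 (6T15, order 360). By Dedekind's theorem, for a prime p not dividing disc(f) the degrees of the irreducible factors of f mod p form the cycle type of an element of G. Factoring f modulo the 21 such primes p <= 79 (skipping 19, which divides the discriminant), each new pattern first appears at: mod 2: f = (x)(x^5 + x^3 + 1), pattern 5+1; mod 7: f = (x^3 + x^2 + 6x + 5)(x^3 + 5x^2 + 4x + 5), pattern 3+3; mod 61: f = (x + 12)(x + 57)(x^2 + 51x + 31)(x^2 + 55x + 44), pattern 2+2+1+1. No other pattern occurs in this range, so the set of observed cycle types is {5+1, 3+3, 2+2+1+1}. The candidates containing elements of all these cycle types are PSL(2,5) (6T12) of order 60, A_6 (6T15) of order 360; the others are excluded. The observed types are precisely the cycle types that occur in PSL(2,5) (6T12) (apart from the identity). Each of the other remaining candidates has further cycle types, and by the Chebotarev density theorem the matching factorization patterns would occur for a proportion of primes equal to their share of the group: A_6 (6T15) additionally contains elements of type 4+2, 3+1+1+1 (130 of its 360 elements, about 36% of primes). None of the 21 primes tested shows any such pattern (for each of these groups the chance of that is below 10^-4), which rules them out. Hence G = PSL(2,5) (6T12), of order 60.

PSL(2,5), A_5 acting on 6 points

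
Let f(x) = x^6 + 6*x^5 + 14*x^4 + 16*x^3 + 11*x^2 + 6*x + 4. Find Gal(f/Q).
6T8: S_4

The polynomial f is an irreducible sextic over Q, so G = Gal(f/Q) is one of the 16 transitive subgroups 6T1, ..., 6T16 of S_6. The discriminant of f is -5120000, which is not a perfect square, so G is not contained in A_6. The transitive groups of degree 6 not contained in A_6 are: C_6 (6T1, order 6), S_3 (6T2, order 6), D_6 (6T3, order 12), C_3 x S_3 (6T5, order 18), A_4 x C_2 (6T6, order 24), S_4 (6T8, order 24), S_3 x S_3 (6T9, order 36), S_4 x C_2 (6T11, order 48), (S_3 x S_3) : C_2 (6T13, order 72), PGL(2,5) (6T14, order 120), S_6 (6T16, order 720). By Dedekind's theorem, for a prime p not dividing disc(f) the degrees of the irreducible factors of f mod p form the cycle type of an element of G. Factoring f modulo the 22 such primes p <= 89 (skipping 2, 5, which divide the discriminant), each new pattern first appears at: mod 3: f = (x^3 + x^2 + 2x + 1)(x^3 + 2x^2 + x + 1), pattern 3+3; mod 7: f = (x^2 + x + 6)(x^2 + 2x + 3)(x^2 + 3x + 1), pattern 2+2+2; mod 13: f = (x + 5)(x + 10)(x^4 + 4x^3 + 8x^2 + 8x + 11), pattern 4+1+1; mod 43: f = (x + 13)(x + 32)(x^2 + 2x + 5)(x^2 + 2x + 11), pattern 2+2+1+1. No other pattern occurs in this range, so the set of observed cycle types is {3+3, 2+2+2, 4+1+1, 2+2+1+1}. The candidates containing elements of all these cycle types are S_4 (6T8) of order 24, S_4 x C_2 (6T11) of order 48, PGL(2,5) (6T14) of order 120, S_6 (6T16) of order 720; the others are excluded. The observed types are precisely the cycle types that occur in S_4 (6T8) (apart from the identity). Each of the other remaining candidates has further cycle types, and by the Chebotarev density theorem the matching factorization patterns would occur for a proportion of primes equal to their share of the group: S_4 x C_2 (6T11) additionally contains elements of type 6, 4+2, 2+1+1+1+1 (17 of its 48 elements, about 35% of primes); PGL(2,5) (6T14) additionally contains elements of type 6, 5+1 (44 of its 120 elements, about 37% of primes); S_6 (6T16) additionally contains elements of type 6, 5+1, 4+2, 3+2+1, 3+1+1+1, 2+1+1+1+1 (529 of its 720 elements, about 73% of primes). None of the 22 primes tested shows any such pattern (for each of these groups the chance of that is below 10^-4), which rules them out. Hence G = S_4 (6T8), of order 24.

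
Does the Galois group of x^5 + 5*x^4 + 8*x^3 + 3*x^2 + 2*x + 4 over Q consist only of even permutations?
The polynomial is irreducible of degree 5 over Q. Its discriminant is 562324, which is not a perfect square. A Galois group lies in the alternating group exactly when the discriminant is a square in Q, so the Galois group (S_5) is not contained in A_5.

No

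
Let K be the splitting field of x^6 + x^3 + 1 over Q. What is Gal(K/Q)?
The polynomial f is an irreducible sextic over Q, so G = Gal(f/Q) is one of the 16 transitive subgroups 6T1, ..., 6T16 of S_6. The discriminant of f is -19683, which is not a perfect square, so G is not contained in A_6. The transitive groups of degree 6 not contained in A_6 are: C_6 (6T1, order 6), S_3 (6T2, order 6), D_6 (6T3, order 12), C_3 x S_3 (6T5, order 18), A_4 x C_2 (6T6, order 24), S_4 (6T8, order 24), S_3 x S_3 (6T9, order 36), S_4 x C_2 (6T11, order 48), (S_3 x S_3) : C_2 (6T13, order 72), PGL(2,5) (6T14, order 120), S_6 (6T16, order 720). By Dedekind's theorem, for a prime p not dividing disc(f) the degrees of the irreducible factors of f mod p form the cycle type of an element of G. Factoring f modulo the 37 such primes p <= 163 (skipping 3, which divides the discriminant), each new pattern first appears at: mod 2: f = (x^6 + x^3 + 1), pattern 6; mod 7: f = (x^3 + 3)(x^3 + 5), pattern 3+3; mod 17: f = (x^2 + 3x + 1)(x^2 + 4x + 1)(x^2 + 10x + 1), pattern 2+2+2; mod 19: f = (x + 2)(x + 3)(x + 10)(x + 13)(x + 14)(x + 15), pattern 1+1+1+1+1+1. No other pattern occurs in this range, so the set of observed cycle types is {6, 3+3, 2+2+2, 1+1+1+1+1+1}. The candidates containing elements of all these cycle types are C_6 (6T1) of order 6, D_6 (6T3) of order 12, C_3 x S_3 (6T5) of order 18, A_4 x C_2 (6T6) of order 24, S_3 x S_3 (6T9) of order 36, S_4 x C_2 (6T11) of order 48, (S_3 x S_3) : C_2 (6T13) of order 72, PGL(2,5) (6T14) of order 120, S_6 (6T16) of order 720; the others are excluded. The observed types are precisely the cycle types that occur in C_6 (6T1). Each of the other remaining candidates has further cycle types, and by the Chebotarev density theorem the matching factorization patterns would occur for a proportion of primes equal to their share of the group: D_6 (6T3) additionally contains elements of type 2+2+1+1 (3 of its 12 elements, about 25% of primes); C_3 x S_3 (6T5) additionally contains elements of type 3+1+1+1 (4 of its 18 elements, about 22% of primes); A_4 x C_2 (6T6) additionally contains elements of type 2+2+1+1, 2+1+1+1+1 (6 of its 24 elements, about 25% of primes); S_3 x S_3 (6T9) additionally contains elements of type 3+1+1+1, 2+2+1+1 (13 of its 36 elements, about 36% of primes); S_4 x C_2 (6T11) additionally contains elements of type 4+2, 4+1+1, 2+2+1+1, 2+1+1+1+1 (24 of its 48 elements, about 50% of primes); (S_3 x S_3) : C_2 (6T13) additionally contains elements of type 4+2, 3+2+1, 3+1+1+1, 2+2+1+1, 2+1+1+1+1 (49 of its 72 elements, about 68% of primes); PGL(2,5) (6T14) additionally contains elements of type 5+1, 4+1+1, 2+2+1+1 (69 of its 120 elements, about 58% of primes); S_6 (6T16) additionally contains elements of type 5+1, 4+2, 4+1+1, 3+2+1, 3+1+1+1, 2+2+1+1, 2+1+1+1+1 (544 of its 720 elements, about 76% of primes). None of the 37 primes tested shows any such pattern (for each of these groups the chance of that is below 10^-4), which rules them out. Hence G = C_6 (6T1), of order 6.

C_6 (also written C6)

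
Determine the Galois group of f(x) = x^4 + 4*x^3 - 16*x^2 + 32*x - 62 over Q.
D_4 (also written D4)

The polynomial is an irreducible quartic over Q and its discriminant is -232989696, which is not a perfect square, so the Galois group is not contained in A_4. The resolvent cubic y^3 + 16*y^2 + 376*y + 3936 has exactly one rational root, so the Galois group is C_4 or D_4. The quartic remains irreducible over Q(sqrt(disc)), so the group is D_4.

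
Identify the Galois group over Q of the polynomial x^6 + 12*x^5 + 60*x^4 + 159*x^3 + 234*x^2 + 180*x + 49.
The polynomial f is an irreducible sextic over Q, so G = Gal(f/Q) is one of the 16 transitive subgroups 6T1, ..., 6T16 of S_6. The discriminant of f is 871199469, which is not a perfect square, so G is not contained in A_6. The transitive groups of degree 6 not contained in A_6 are: C_6 (6T1, order 6), S_3 (6T2, order 6), D_6 (6T3, order 12), C_3 x S_3 (6T5, order 18), A_4 x C_2 (6T6, order 24), S_4 (6T8, order 24), S_3 x S_3 (6T9, order 36), S_4 x C_2 (6T11, order 48), (S_3 x S_3) : C_2 (6T13, order 72), PGL(2,5) (6T14, order 120), S_6 (6T16, order 720). By Dedekind's theorem, for a prime p not dividing disc(f) the degrees of the irreducible factors of f mod p form the cycle type of an element of G. Factoring f modulo the 16 such primes p <= 67 (skipping 3, 7, 29, which divide the discriminant), each new pattern first appears at: mod 2: f = (x^6 + x^3 + 1), pattern 6; mod 5: f = (x + 3)(x + 4)(x^2 + 2x + 4)(x^2 + 3x + 3), pattern 2+2+1+1; mod 13: f = (x + 4)(x + 7)(x + 8)(x^3 + 6x^2 + 12x + 12), pattern 3+1+1+1; mod 19: f = (x^2 + 6)(x^2 + 14x + 1)(x^2 + 17x + 5), pattern 2+2+2; mod 67: f = (x^3 + 6x^2 + 12x + 26)(x^3 + 6x^2 + 12x + 56), pattern 3+3. No other pattern occurs in this range, so the set of observed cycle types is {6, 2+2+1+1, 3+1+1+1, 2+2+2, 3+3}. The candidates containing elements of all these cycle types are S_3 x S_3 (6T9) of order 36, (S_3 x S_3) : C_2 (6T13) of order 72, S_6 (6T16) of order 720; the others are excluded. The observed types are precisely the cycle types that occur in S_3 x S_3 (6T9) (apart from the identity). Each of the other remaining candidates has further cycle types, and by the Chebotarev density theorem the matching factorization patterns would occur for a proportion of primes equal to their share of the group: (S_3 x S_3) : C_2 (6T13) additionally contains elements of type 4+2, 3+2+1, 2+1+1+1+1 (36 of its 72 elements, about 50% of primes); S_6 (6T16) additionally contains elements of type 5+1, 4+2, 4+1+1, 3+2+1, 2+1+1+1+1 (459 of its 720 elements, about 64% of primes). None of the 16 primes tested shows any such pattern (for each of these groups the chance of that is below 10^-4), which rules them out. Hence G = S_3 x S_3 (6T9), of order 36.

6T9: S_3 x S_3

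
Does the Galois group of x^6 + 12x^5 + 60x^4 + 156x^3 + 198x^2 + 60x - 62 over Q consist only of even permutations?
The polynomial is irreducible of degree 6 over Q. Its discriminant is 4516300800, which is not a perfect square. A Galois group lies in the alternating group exactly when the discriminant is a square in Q, so the Galois group (D_6) is not contained in A_6.

No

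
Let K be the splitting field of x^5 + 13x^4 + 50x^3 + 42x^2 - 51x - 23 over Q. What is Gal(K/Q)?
C_5 (order 5)

The polynomial f is an irreducible quintic over Q, so G = Gal(f/Q) is a transitive subgroup of S_5: one of C_5 (5T1, order 5), D_5 (5T2, order 10), F_20 (5T3, order 20), A_5 (5T4, order 60) or S_5 (5T5, order 120). The discriminant of f is 15352201216 = 123904^2, a perfect square, so G is contained in A_5. The transitive groups of degree 5 contained in A_5 are: C_5 (5T1, order 5), D_5 (5T2, order 10), A_5 (5T4, order 60). By Dedekind's theorem, for a prime p not dividing disc(f) the degrees of the irreducible factors of f mod p form the cycle type of an element of G. Factoring f modulo the 14 such primes p <= 53 (skipping 2, 11, which divide the discriminant), each new pattern first appears at: mod 3: f = (x^5 + x^4 + 2x^3 + 1), pattern 5; mod 23: f = (x)(x + 2)(x + 8)(x + 11)(x + 15), pattern 1+1+1+1+1. No other pattern occurs in this range, so the set of observed cycle types is {5, 1+1+1+1+1}. The candidates containing elements of all these cycle types are C_5 (5T1) of order 5, D_5 (5T2) of order 10, A_5 (5T4) of order 60; the others are excluded. The observed types are precisely the cycle types that occur in C_5 (5T1). Each of the other remaining candidates has further cycle types, and by the Chebotarev density theorem the matching factorization patterns would occur for a proportion of primes equal to their share of the group: D_5 (5T2) additionally contains elements of type 2+2+1 (5 of its 10 elements, about 50% of primes); A_5 (5T4) additionally contains elements of type 3+1+1, 2+2+1 (35 of its 60 elements, about 58% of primes). None of the 14 primes tested shows any such pattern (for each of these groups the chance of that is below 10^-4), which rules them out. Hence G = C_5 (5T1), of order 5.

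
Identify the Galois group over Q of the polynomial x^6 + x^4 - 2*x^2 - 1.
A_4

The polynomial f is an irreducible sextic over Q, so G = Gal(f/Q) is one of the 16 transitive subgroups 6T1, ..., 6T16 of S_6. The discriminant of f is 153664 = 392^2, a perfect square, so G is contained in A_6. The transitive groups of degree 6 contained in A_6 are: A_4 (6T4, order 12), S_4 (6T7, order 24), (C_3 x C_3) : C_4 (6T10, order 36), PSL(2,5) (6T12, order 60), A_6 (6T15, order 360). By Dedekind's theorem, for a prime p not dividing disc(f) the degrees of the irreducible factors of f mod p form the cycle type of an element of G. Factoring f modulo the 33 such primes p <= 149 (skipping 2, 7, which divide the discriminant), each new pattern first appears at: mod 3: f = (x^3 + 2x + 1)(x^3 + 2x + 2), pattern 3+3; mod 13: f = (x + 6)(x + 7)(x^2 + 5)(x^2 + 6), pattern 2+2+1+1. No other pattern occurs in this range, so the set of observed cycle types is {3+3, 2+2+1+1}. The candidates containing elements of all these cycle types are A_4 (6T4) of order 12, S_4 (6T7) of order 24, (C_3 x C_3) : C_4 (6T10) of order 36, PSL(2,5) (6T12) of order 60, A_6 (6T15) of order 360; the others are excluded. The observed types are precisely the cycle types that occur in A_4 (6T4) (apart from the identity). Each of the other remaining candidates has further cycle types, and by the Chebotarev density theorem the matching factorization patterns would occur for a proportion of primes equal to their share of the group: S_4 (6T7) additionally contains elements of type 4+2 (6 of its 24 elements, about 25% of primes); (C_3 x C_3) : C_4 (6T10) additionally contains elements of type 4+2, 3+1+1+1 (22 of its 36 elements, about 61% of primes); PSL(2,5) (6T12) additionally contains elements of type 5+1 (24 of its 60 elements, about 40% of primes); A_6 (6T15) additionally contains elements of type 5+1, 4+2, 3+1+1+1 (274 of its 360 elements, about 76% of primes). None of the 33 primes tested shows any such pattern (for each of these groups the chance of that is below 10^-4), which rules them out. Hence G = A_4 (6T4), of order 12.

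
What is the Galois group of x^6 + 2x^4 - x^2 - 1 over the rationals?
The polynomial f is an irreducible sextic over Q, so G = Gal(f/Q) is one of the 16 transitive subgroups 6T1, ..., 6T16 of S_6. The discriminant of f is 153664 = 392^2, a perfect square, so G is contained in A_6. The transitive groups of degree 6 contained in A_6 are: A_4 (6T4, order 12), S_4 (6T7, order 24), (C_3 x C_3) : C_4 (6T10, order 36), PSL(2,5) (6T12, order 60), A_6 (6T15, order 360). By Dedekind's theorem, for a prime p not dividing disc(f) the degrees of the irreducible factors of f mod p form the cycle type of an element of G. Factoring f modulo the 33 such primes p <= 149 (skipping 2, 7, which divide the discriminant), each new pattern first appears at: mod 3: f = (x^3 + x^2 + 2)(x^3 + 2x^2 + 1), pattern 3+3; mod 13: f = (x + 2)(x + 11)(x^2 + 8)(x^2 + 11), pattern 2+2+1+1. No other pattern occurs in this range, so the set of observed cycle types is {3+3, 2+2+1+1}. The candidates containing elements of all these cycle types are A_4 (6T4) of order 12, S_4 (6T7) of order 24, (C_3 x C_3) : C_4 (6T10) of order 36, PSL(2,5) (6T12) of order 60, A_6 (6T15) of order 360; the others are excluded. The observed types are precisely the cycle types that occur in A_4 (6T4) (apart from the identity). Each of the other remaining candidates has further cycle types, and by the Chebotarev density theorem the matching factorization patterns would occur for a proportion of primes equal to their share of the group: S_4 (6T7) additionally contains elements of type 4+2 (6 of its 24 elements, about 25% of primes); (C_3 x C_3) : C_4 (6T10) additionally contains elements of type 4+2, 3+1+1+1 (22 of its 36 elements, about 61% of primes); PSL(2,5) (6T12) additionally contains elements of type 5+1 (24 of its 60 elements, about 40% of primes); A_6 (6T15) additionally contains elements of type 5+1, 4+2, 3+1+1+1 (274 of its 360 elements, about 76% of primes). None of the 33 primes tested shows any such pattern (for each of these groups the chance of that is below 10^-4), which rules them out. Hence G = A_4 (6T4), of order 12.

A_4, A_4 acting on 6 points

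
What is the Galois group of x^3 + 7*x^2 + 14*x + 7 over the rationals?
C_3

The polynomial is an irreducible cubic over Q and its discriminant is 49 = 7^2, a perfect square. For an irreducible cubic, a square discriminant forces the Galois group to be A_3, the cyclic group of order 3.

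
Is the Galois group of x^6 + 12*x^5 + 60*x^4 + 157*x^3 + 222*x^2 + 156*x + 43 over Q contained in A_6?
No

The polynomial is irreducible of degree 6 over Q. Its discriminant is -177147, which is not a perfect square. A Galois group lies in the alternating group exactly when the discriminant is a square in Q, so the Galois group (C_3 x S_3) is not contained in A_6.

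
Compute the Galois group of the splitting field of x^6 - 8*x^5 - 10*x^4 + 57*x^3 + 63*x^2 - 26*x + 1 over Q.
The polynomial f is an irreducible sextic over Q, so G = Gal(f/Q) is one of the 16 transitive subgroups 6T1, ..., 6T16 of S_6. The discriminant of f is 3646117689361 = 1909481^2, a perfect square, so G is contained in A_6. The transitive groups of degree 6 contained in A_6 are: A_4 (6T4, order 12), S_4 (6T7, order 24), (C_3 x C_3) : C_4 (6T10, order 36), PSL(2,5) (6T12, order 60), A_6 (6T15, order 360). By Dedekind's theorem, for a prime p not dividing disc(f) the degrees of the irreducible factors of f mod p form the cycle type of an element of G. Factoring f modulo the 21 such primes p <= 83 (skipping 7, 19, which divide the discriminant), each new pattern first appears at: mod 2: f = (x + 1)(x^5 + x^4 + x^3 + x + 1), pattern 5+1; mod 11: f = (x^3 + 4x^2 + 3x + 6)(x^3 + 10x^2 + 2x + 2), pattern 3+3; mod 61: f = (x + 36)(x + 59)(x^2 + 40x + 1)(x^2 + 40x + 11), pattern 2+2+1+1. No other pattern occurs in this range, so the set of observed cycle types is {5+1, 3+3, 2+2+1+1}. The candidates containing elements of all these cycle types are PSL(2,5) (6T12) of order 60, A_6 (6T15) of order 360; the others are excluded. The observed types are precisely the cycle types that occur in PSL(2,5) (6T12) (apart from the identity). Each of the other remaining candidates has further cycle types, and by the Chebotarev density theorem the matching factorization patterns would occur for a proportion of primes equal to their share of the group: A_6 (6T15) additionally contains elements of type 4+2, 3+1+1+1 (130 of its 360 elements, about 36% of primes). None of the 21 primes tested shows any such pattern (for each of these groups the chance of that is below 10^-4), which rules them out. Hence G = PSL(2,5) (6T12), of order 60.

PSL(2,5)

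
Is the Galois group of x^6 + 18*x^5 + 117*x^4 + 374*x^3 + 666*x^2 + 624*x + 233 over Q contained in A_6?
The polynomial is irreducible of degree 6 over Q. Its discriminant is -30366624190464, which is not a perfect square. A Galois group lies in the alternating group exactly when the discriminant is a square in Q, so the Galois group (A_4 x C_2) is not contained in A_6.

No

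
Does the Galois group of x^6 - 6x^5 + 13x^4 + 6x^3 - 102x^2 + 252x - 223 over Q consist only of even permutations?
The polynomial is irreducible of degree 6 over Q. Its discriminant is 87452721811456 = 9351616^2, a perfect square. A Galois group lies in the alternating group exactly when the discriminant is a square in Q, so the Galois group (S_4) is contained in A_6.

Yes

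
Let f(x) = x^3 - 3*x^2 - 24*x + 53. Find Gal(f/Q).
C_3

The polynomial is an irreducible cubic over Q and its discriminant is 59049 = 243^2, a perfect square. For an irreducible cubic, a square discriminant forces the Galois group to be A_3, the cyclic group of order 3.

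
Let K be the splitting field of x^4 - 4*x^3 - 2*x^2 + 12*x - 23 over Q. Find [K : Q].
The degree of the splitting field over Q equals the order of the Galois group, so first determine the group. The polynomial is an irreducible quartic over Q and its discriminant is -4194304, which is not a perfect square, so the Galois group is not contained in A_4. The resolvent cubic y^3 + 2*y^2 + 44*y + 408 has exactly one rational root, so the Galois group is C_4 or D_4. The quartic remains irreducible over Q(sqrt(disc)), so the group is D_4. The Galois group D_4 (4T3) has order 8, so the splitting field has degree 8 over Q.

8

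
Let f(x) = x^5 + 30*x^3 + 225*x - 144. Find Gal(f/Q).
F_20 (order 20)

The polynomial f is an irreducible quintic over Q, so G = Gal(f/Q) is a transitive subgroup of S_5: one of C_5 (5T1, order 5), D_5 (5T2, order 10), F_20 (5T3, order 20), A_5 (5T4, order 60) or S_5 (5T5, order 120). The discriminant of f is 5374771200000, which is not a perfect square, so G is not contained in A_5. The transitive groups of degree 5 not contained in A_5 are: F_20 (5T3, order 20), S_5 (5T5, order 120). By Dedekind's theorem, for a prime p not dividing disc(f) the degrees of the irreducible factors of f mod p form the cycle type of an element of G. Factoring f modulo the 18 such primes p <= 73 (skipping 2, 3, 5, which divide the discriminant), each new pattern first appears at: mod 7: f = (x + 6)(x^4 + x^3 + 3x^2 + 3x + 4), pattern 4+1; mod 11: f = (x + 8)(x^2 + 5x + 1)(x^2 + 9x + 4), pattern 2+2+1; mod 19: f = (x^5 + 11x^3 + 16x + 8), pattern 5. No other pattern occurs in this range, so the set of observed cycle types is {4+1, 2+2+1, 5}. The candidates containing elements of all these cycle types are F_20 (5T3) of order 20, S_5 (5T5) of order 120; the others are excluded. The observed types are precisely the cycle types that occur in F_20 (5T3) (apart from the identity). Each of the other remaining candidates has further cycle types, and by the Chebotarev density theorem the matching factorization patterns would occur for a proportion of primes equal to their share of the group: S_5 (5T5) additionally contains elements of type 3+2, 3+1+1, 2+1+1+1 (50 of its 120 elements, about 42% of primes). None of the 18 primes tested shows any such pattern (for each of these groups the chance of that is below 10^-4), which rules them out. Hence G = F_20 (5T3), of order 20.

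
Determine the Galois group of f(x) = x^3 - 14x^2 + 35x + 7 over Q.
C_3

The polynomial is an irreducible cubic over Q and its discriminant is 82369 = 287^2, a perfect square. For an irreducible cubic, a square discriminant forces the Galois group to be A_3, the cyclic group of order 3.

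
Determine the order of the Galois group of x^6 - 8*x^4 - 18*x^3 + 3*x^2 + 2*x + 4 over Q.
24

The degree of the splitting field over Q equals the order of the Galois group, so first determine the group. The polynomial f is an irreducible sextic over Q, so G = Gal(f/Q) is one of the 16 transitive subgroups 6T1, ..., 6T16 of S_6. The discriminant of f is 454513278976 = 674176^2, a perfect square, so G is contained in A_6. The transitive groups of degree 6 contained in A_6 are: A_4 (6T4, order 12), S_4 (6T7, order 24), (C_3 x C_3) : C_4 (6T10, order 36), PSL(2,5) (6T12, order 60), A_6 (6T15, order 360). By Dedekind's theorem, for a prime p not dividing disc(f) the degrees of the irreducible factors of f mod p form the cycle type of an element of G. Factoring f modulo the 79 such primes p <= 421 (skipping 2, 23, 229, which divide the discriminant), each new pattern first appears at: mod 3: f = (x^3 + x^2 + 2x + 1)(x^3 + 2x^2 + 1), pattern 3+3; mod 7: f = (x^2 + x + 6)(x^4 + 6x^3 + x^2 + x + 3), pattern 4+2; mod 29: f = (x + 9)(x + 17)(x^2 + 4x + 16)(x^2 + 28x + 10), pattern 2+2+1+1; mod 193: f = (x + 45)(x + 64)(x + 96)(x + 109)(x + 129)(x + 136), pattern 1+1+1+1+1+1. No other pattern occurs in this range, so the set of observed cycle types is {3+3, 4+2, 2+2+1+1, 1+1+1+1+1+1}. The candidates containing elements of all these cycle types are S_4 (6T7) of order 24, (C_3 x C_3) : C_4 (6T10) of order 36, A_6 (6T15) of order 360; the others are excluded. The observed types are precisely the cycle types that occur in S_4 (6T7). Each of the other remaining candidates has further cycle types, and by the Chebotarev density theorem the matching factorization patterns would occur for a proportion of primes equal to their share of the group: (C_3 x C_3) : C_4 (6T10) additionally contains elements of type 3+1+1+1 (4 of its 36 elements, about 11% of primes); A_6 (6T15) additionally contains elements of type 5+1, 3+1+1+1 (184 of its 360 elements, about 51% of primes). None of the 79 primes tested shows any such pattern (for each of these groups the chance of that is below 10^-4), which rules them out. Hence G = S_4 (6T7), of order 24. The Galois group S_4 (6T7) has order 24, so the splitting field has degree 24 over Q.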